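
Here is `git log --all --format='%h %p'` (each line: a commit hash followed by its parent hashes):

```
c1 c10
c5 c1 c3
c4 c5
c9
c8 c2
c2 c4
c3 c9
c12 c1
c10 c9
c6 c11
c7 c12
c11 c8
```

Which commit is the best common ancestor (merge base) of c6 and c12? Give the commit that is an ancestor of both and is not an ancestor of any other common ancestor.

Ancestors of c6: {c1, c10, c11, c2, c3, c4, c5, c6, c8, c9}.
Ancestors of c12: {c1, c10, c12, c9}.
Common ancestors: {c1, c10, c9}.
Among these, c1 is not an ancestor of any other common ancestor — it is the merge base.

c1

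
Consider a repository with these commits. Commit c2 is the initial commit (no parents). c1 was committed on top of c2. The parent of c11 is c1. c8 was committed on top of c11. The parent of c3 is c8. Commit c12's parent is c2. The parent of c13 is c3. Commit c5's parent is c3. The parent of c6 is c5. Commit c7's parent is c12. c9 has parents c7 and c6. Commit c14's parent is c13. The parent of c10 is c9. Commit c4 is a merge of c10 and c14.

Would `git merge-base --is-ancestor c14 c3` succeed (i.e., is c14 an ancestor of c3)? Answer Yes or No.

No

Ancestors of c3: {c1, c11, c2, c3, c8}.
c14 is not in that set, so it is not an ancestor of c3.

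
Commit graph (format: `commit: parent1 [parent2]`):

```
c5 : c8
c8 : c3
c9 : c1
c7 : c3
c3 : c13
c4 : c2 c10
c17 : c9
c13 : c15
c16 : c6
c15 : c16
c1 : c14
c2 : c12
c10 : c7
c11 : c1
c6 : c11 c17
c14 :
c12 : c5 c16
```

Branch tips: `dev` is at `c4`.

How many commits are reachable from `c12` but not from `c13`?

4

Reachable from c12: {c1, c11, c12, c13, c14, c15, c16, c17, c3, c5, c6, c8, c9}.
Reachable from c13: {c1, c11, c13, c14, c15, c16, c17, c6, c9}.
In c12's history but not c13's: {c12, c3, c5, c8} — 4 commits.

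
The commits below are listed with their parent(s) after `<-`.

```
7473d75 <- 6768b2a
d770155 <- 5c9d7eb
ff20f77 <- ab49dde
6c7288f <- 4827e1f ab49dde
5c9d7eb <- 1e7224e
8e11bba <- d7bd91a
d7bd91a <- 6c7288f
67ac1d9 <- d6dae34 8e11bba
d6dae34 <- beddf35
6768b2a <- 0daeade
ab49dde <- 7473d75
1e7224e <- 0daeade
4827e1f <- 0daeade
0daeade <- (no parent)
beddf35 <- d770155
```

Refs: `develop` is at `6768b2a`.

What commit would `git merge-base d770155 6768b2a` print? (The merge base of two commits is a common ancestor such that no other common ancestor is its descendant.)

Ancestors of d770155: {0daeade, 1e7224e, 5c9d7eb, d770155}.
Ancestors of 6768b2a: {0daeade, 6768b2a}.
Common ancestors: {0daeade}.
The only common ancestor is 0daeade, so it is the merge base.

0daeade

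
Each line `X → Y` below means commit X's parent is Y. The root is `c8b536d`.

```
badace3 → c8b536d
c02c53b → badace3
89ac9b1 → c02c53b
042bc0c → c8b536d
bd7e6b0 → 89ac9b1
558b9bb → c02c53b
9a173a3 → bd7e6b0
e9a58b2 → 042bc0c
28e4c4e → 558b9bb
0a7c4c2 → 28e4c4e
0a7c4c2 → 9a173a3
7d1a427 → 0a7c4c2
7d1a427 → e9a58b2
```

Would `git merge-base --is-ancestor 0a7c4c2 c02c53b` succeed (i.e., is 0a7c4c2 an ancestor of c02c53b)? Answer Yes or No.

No

Ancestors of c02c53b: {badace3, c02c53b, c8b536d}.
0a7c4c2 is not in that set, so it is not an ancestor of c02c53b.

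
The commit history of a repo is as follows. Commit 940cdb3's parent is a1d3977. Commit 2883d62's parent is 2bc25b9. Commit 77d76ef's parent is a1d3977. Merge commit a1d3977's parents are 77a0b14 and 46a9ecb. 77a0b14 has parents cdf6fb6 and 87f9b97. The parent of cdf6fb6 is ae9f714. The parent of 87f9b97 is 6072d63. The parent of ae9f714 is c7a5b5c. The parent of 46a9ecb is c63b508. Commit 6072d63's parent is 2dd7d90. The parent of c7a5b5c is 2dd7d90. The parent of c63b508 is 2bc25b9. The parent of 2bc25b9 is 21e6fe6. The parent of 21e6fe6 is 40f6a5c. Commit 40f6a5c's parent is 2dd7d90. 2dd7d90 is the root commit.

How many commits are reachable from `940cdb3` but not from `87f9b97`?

Reachable from 940cdb3: {21e6fe6, 2bc25b9, 2dd7d90, 40f6a5c, 46a9ecb, 6072d63, 77a0b14, 87f9b97, 940cdb3, a1d3977, ae9f714, c63b508, c7a5b5c, cdf6fb6}.
Reachable from 87f9b97: {2dd7d90, 6072d63, 87f9b97}.
In 940cdb3's history but not 87f9b97's: {21e6fe6, 2bc25b9, 40f6a5c, 46a9ecb, 77a0b14, 940cdb3, a1d3977, ae9f714, c63b508, c7a5b5c, cdf6fb6} — 11 commits.

11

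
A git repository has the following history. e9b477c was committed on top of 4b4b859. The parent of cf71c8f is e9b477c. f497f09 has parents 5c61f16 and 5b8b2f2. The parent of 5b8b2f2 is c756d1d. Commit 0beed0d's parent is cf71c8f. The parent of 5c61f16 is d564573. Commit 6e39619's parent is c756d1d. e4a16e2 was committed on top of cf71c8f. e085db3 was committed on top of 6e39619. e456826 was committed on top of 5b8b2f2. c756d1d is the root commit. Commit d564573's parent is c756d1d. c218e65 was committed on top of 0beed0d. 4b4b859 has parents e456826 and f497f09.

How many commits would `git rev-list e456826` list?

3

Walking parent pointers from e456826: reachable set = {5b8b2f2, c756d1d, e456826}.
That is 3 commits.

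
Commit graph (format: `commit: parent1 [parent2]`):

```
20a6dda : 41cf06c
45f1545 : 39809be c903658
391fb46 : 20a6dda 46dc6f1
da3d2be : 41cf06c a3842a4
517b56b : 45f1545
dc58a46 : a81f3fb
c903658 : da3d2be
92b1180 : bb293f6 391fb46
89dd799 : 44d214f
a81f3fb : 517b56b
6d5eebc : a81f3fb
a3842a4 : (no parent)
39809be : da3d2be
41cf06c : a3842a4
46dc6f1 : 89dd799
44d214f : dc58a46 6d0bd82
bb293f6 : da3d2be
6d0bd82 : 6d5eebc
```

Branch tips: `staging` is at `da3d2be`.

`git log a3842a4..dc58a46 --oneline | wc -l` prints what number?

Reachable from dc58a46: {39809be, 41cf06c, 45f1545, 517b56b, a3842a4, a81f3fb, c903658, da3d2be, dc58a46}.
Reachable from a3842a4: {a3842a4}.
In dc58a46's history but not a3842a4's: {39809be, 41cf06c, 45f1545, 517b56b, a81f3fb, c903658, da3d2be, dc58a46} — 8 commits.

8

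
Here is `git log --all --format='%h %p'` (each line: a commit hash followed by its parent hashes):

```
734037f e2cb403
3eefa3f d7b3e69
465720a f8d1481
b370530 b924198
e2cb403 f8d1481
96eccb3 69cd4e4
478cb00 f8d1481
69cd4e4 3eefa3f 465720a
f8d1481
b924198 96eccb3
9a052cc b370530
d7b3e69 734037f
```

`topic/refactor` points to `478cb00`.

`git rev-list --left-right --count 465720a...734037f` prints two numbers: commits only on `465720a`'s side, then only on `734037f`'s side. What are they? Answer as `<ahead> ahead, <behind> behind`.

Reachable from 465720a: {465720a, f8d1481}.
Reachable from 734037f: {734037f, e2cb403, f8d1481}.
Only in 465720a's history (ahead): {465720a} — 1.
Only in 734037f's history (behind): {734037f, e2cb403} — 2.

1 ahead, 2 behind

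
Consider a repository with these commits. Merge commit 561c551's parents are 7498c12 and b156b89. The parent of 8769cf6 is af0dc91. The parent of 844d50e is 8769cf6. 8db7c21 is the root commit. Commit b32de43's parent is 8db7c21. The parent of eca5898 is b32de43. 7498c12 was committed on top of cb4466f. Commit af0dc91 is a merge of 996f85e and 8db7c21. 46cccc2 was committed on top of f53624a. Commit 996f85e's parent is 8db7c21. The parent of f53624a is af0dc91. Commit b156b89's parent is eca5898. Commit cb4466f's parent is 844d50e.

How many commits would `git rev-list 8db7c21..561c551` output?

Reachable from 561c551: {561c551, 7498c12, 844d50e, 8769cf6, 8db7c21, 996f85e, af0dc91, b156b89, b32de43, cb4466f, eca5898}.
Reachable from 8db7c21: {8db7c21}.
In 561c551's history but not 8db7c21's: {561c551, 7498c12, 844d50e, 8769cf6, 996f85e, af0dc91, b156b89, b32de43, cb4466f, eca5898} — 10 commits.

10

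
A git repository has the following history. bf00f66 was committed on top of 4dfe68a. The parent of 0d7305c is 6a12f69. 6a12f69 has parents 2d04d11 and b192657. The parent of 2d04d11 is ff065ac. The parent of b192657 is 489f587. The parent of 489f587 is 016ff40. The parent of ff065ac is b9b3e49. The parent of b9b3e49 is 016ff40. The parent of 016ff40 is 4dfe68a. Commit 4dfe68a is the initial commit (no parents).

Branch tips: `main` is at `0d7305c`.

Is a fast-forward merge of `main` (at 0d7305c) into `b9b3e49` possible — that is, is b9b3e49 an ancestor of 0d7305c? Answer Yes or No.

Yes

A fast-forward from b9b3e49 to 0d7305c is possible iff b9b3e49 is an ancestor of 0d7305c.
Ancestors of 0d7305c: {016ff40, 0d7305c, 2d04d11, 489f587, 4dfe68a, 6a12f69, b192657, b9b3e49, ff065ac}.
b9b3e49 is among them, so fast-forward is possible.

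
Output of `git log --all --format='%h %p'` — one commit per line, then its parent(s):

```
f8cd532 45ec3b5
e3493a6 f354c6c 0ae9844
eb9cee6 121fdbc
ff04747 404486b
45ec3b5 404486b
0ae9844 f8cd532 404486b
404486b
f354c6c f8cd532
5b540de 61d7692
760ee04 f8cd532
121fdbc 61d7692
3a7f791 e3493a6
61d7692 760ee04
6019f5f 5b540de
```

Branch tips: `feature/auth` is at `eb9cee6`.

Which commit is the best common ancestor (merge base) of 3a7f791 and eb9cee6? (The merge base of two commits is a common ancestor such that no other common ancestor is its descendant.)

Ancestors of 3a7f791: {0ae9844, 3a7f791, 404486b, 45ec3b5, e3493a6, f354c6c, f8cd532}.
Ancestors of eb9cee6: {121fdbc, 404486b, 45ec3b5, 61d7692, 760ee04, eb9cee6, f8cd532}.
Common ancestors: {404486b, 45ec3b5, f8cd532}.
Among these, f8cd532 is not an ancestor of any other common ancestor — it is the merge base.

f8cd532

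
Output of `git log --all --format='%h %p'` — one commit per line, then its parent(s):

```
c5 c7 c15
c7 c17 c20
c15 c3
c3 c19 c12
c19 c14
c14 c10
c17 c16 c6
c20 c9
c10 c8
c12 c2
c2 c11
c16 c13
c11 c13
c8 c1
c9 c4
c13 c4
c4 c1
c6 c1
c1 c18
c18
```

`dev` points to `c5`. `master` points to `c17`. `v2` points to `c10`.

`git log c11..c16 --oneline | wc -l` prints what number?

1

Reachable from c16: {c1, c13, c16, c18, c4}.
Reachable from c11: {c1, c11, c13, c18, c4}.
In c16's history but not c11's: {c16} — 1 commit.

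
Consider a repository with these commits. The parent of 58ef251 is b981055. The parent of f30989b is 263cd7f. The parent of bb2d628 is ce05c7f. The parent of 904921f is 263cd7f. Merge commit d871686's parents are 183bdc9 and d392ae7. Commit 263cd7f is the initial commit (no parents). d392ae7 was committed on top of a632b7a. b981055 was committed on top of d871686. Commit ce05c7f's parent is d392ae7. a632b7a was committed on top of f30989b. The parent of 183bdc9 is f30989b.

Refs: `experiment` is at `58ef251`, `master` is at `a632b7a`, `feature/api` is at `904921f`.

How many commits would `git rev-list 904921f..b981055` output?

Reachable from b981055: {183bdc9, 263cd7f, a632b7a, b981055, d392ae7, d871686, f30989b}.
Reachable from 904921f: {263cd7f, 904921f}.
In b981055's history but not 904921f's: {183bdc9, a632b7a, b981055, d392ae7, d871686, f30989b} — 6 commits.

6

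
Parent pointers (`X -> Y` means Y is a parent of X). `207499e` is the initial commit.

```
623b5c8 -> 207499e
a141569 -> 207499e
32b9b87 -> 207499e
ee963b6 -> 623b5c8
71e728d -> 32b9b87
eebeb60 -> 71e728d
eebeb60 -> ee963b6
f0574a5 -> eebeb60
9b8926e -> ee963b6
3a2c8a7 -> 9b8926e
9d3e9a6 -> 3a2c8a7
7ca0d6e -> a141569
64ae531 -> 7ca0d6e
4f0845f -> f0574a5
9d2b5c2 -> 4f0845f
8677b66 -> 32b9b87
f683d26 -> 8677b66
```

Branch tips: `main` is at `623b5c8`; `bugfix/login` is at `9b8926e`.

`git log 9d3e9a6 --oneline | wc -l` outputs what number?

Walking parent pointers from 9d3e9a6: reachable set = {207499e, 3a2c8a7, 623b5c8, 9b8926e, 9d3e9a6, ee963b6}.
That is 6 commits.

6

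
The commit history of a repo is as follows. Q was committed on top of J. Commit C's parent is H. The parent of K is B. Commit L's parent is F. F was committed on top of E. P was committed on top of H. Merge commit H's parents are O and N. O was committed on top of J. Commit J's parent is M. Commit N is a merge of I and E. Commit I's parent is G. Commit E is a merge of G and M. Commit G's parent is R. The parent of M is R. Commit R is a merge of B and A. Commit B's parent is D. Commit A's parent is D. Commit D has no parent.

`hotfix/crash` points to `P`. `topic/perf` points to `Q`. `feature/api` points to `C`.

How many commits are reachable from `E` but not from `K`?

Reachable from E: {A, B, D, E, G, M, R}.
Reachable from K: {B, D, K}.
In E's history but not K's: {A, E, G, M, R} — 5 commits.

5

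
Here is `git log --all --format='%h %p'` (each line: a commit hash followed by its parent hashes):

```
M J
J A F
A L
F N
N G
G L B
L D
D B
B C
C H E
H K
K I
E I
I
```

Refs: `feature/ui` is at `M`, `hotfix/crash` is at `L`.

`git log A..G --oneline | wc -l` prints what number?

1

Reachable from G: {B, C, D, E, G, H, I, K, L}.
Reachable from A: {A, B, C, D, E, H, I, K, L}.
In G's history but not A's: {G} — 1 commit.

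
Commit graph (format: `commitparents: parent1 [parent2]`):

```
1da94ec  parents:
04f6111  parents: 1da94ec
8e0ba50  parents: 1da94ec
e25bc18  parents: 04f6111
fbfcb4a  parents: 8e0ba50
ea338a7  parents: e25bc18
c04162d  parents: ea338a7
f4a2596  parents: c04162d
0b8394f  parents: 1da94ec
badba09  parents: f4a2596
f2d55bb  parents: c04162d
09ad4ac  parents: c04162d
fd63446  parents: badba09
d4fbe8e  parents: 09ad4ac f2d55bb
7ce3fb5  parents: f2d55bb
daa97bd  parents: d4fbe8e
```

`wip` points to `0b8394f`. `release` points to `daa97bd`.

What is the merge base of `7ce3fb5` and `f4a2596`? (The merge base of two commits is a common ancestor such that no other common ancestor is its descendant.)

Ancestors of 7ce3fb5: {04f6111, 1da94ec, 7ce3fb5, c04162d, e25bc18, ea338a7, f2d55bb}.
Ancestors of f4a2596: {04f6111, 1da94ec, c04162d, e25bc18, ea338a7, f4a2596}.
Common ancestors: {04f6111, 1da94ec, c04162d, e25bc18, ea338a7}.
Among these, c04162d is not an ancestor of any other common ancestor — it is the merge base.

c04162d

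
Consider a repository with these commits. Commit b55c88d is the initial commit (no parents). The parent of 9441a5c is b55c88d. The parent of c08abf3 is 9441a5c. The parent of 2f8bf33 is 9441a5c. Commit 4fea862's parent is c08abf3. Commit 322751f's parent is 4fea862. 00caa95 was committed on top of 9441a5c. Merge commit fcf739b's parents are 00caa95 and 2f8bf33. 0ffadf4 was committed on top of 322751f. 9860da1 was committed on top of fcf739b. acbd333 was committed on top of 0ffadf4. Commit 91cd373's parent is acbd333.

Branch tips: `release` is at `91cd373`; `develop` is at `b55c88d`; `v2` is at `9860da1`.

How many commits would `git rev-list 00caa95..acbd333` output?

Reachable from acbd333: {0ffadf4, 322751f, 4fea862, 9441a5c, acbd333, b55c88d, c08abf3}.
Reachable from 00caa95: {00caa95, 9441a5c, b55c88d}.
In acbd333's history but not 00caa95's: {0ffadf4, 322751f, 4fea862, acbd333, c08abf3} — 5 commits.

5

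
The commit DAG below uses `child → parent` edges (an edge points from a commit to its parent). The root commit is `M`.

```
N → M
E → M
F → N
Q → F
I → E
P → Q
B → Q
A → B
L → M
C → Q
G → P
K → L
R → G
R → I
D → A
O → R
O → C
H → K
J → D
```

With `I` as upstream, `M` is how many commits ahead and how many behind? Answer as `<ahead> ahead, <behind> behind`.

0 ahead, 2 behind

Reachable from M: {M}.
Reachable from I: {E, I, M}.
Only in M's history (ahead): {} — 0.
Only in I's history (behind): {E, I} — 2.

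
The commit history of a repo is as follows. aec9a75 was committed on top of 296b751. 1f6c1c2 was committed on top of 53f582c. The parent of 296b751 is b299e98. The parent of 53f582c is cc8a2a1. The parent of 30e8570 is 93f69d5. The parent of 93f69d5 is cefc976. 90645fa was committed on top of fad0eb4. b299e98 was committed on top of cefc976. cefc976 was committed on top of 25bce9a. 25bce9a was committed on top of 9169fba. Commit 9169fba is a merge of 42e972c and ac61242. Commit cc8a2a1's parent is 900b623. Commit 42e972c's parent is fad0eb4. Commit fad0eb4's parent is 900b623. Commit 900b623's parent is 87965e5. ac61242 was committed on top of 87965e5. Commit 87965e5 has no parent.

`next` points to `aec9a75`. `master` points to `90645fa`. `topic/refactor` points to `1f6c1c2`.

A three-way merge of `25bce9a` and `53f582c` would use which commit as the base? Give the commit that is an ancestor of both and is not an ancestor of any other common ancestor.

900b623

Ancestors of 25bce9a: {25bce9a, 42e972c, 87965e5, 900b623, 9169fba, ac61242, fad0eb4}.
Ancestors of 53f582c: {53f582c, 87965e5, 900b623, cc8a2a1}.
Common ancestors: {87965e5, 900b623}.
Among these, 900b623 is not an ancestor of any other common ancestor — it is the merge base.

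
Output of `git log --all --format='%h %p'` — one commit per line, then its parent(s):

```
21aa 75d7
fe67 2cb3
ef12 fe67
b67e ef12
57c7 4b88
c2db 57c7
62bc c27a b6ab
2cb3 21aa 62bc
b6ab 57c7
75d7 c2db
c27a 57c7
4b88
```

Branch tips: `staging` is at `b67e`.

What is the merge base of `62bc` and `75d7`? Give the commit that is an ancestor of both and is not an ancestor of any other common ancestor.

57c7

Ancestors of 62bc: {4b88, 57c7, 62bc, b6ab, c27a}.
Ancestors of 75d7: {4b88, 57c7, 75d7, c2db}.
Common ancestors: {4b88, 57c7}.
Among these, 57c7 is not an ancestor of any other common ancestor — it is the merge base.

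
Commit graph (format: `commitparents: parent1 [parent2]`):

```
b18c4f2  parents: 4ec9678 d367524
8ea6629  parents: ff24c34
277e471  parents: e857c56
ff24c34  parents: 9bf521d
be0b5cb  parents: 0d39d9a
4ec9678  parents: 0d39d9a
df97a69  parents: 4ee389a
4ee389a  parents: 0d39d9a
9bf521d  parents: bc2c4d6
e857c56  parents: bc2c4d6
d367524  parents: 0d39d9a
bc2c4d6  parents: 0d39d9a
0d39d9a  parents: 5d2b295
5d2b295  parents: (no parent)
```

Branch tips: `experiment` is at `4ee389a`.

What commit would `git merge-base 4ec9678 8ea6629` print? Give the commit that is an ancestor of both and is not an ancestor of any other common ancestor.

Ancestors of 4ec9678: {0d39d9a, 4ec9678, 5d2b295}.
Ancestors of 8ea6629: {0d39d9a, 5d2b295, 8ea6629, 9bf521d, bc2c4d6, ff24c34}.
Common ancestors: {0d39d9a, 5d2b295}.
Among these, 0d39d9a is not an ancestor of any other common ancestor — it is the merge base.

0d39d9a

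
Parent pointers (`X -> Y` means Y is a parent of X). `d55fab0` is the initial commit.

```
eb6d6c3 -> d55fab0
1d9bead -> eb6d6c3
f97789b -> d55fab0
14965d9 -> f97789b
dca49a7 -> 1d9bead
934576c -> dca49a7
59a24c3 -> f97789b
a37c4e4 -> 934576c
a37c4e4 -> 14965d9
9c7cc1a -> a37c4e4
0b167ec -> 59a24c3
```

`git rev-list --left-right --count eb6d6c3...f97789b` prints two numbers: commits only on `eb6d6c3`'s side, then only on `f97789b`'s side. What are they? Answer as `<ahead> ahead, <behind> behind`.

1 ahead, 1 behind

Reachable from eb6d6c3: {d55fab0, eb6d6c3}.
Reachable from f97789b: {d55fab0, f97789b}.
Only in eb6d6c3's history (ahead): {eb6d6c3} — 1.
Only in f97789b's history (behind): {f97789b} — 1.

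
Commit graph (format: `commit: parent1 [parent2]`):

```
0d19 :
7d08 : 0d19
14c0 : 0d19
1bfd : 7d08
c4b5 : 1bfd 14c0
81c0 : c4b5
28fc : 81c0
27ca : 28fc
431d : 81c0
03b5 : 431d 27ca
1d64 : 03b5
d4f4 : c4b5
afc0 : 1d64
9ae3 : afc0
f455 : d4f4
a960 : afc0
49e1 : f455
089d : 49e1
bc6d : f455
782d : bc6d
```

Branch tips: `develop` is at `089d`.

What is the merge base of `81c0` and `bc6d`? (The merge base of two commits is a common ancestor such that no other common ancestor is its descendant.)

Ancestors of 81c0: {0d19, 14c0, 1bfd, 7d08, 81c0, c4b5}.
Ancestors of bc6d: {0d19, 14c0, 1bfd, 7d08, bc6d, c4b5, d4f4, f455}.
Common ancestors: {0d19, 14c0, 1bfd, 7d08, c4b5}.
Among these, c4b5 is not an ancestor of any other common ancestor — it is the merge base.

c4b5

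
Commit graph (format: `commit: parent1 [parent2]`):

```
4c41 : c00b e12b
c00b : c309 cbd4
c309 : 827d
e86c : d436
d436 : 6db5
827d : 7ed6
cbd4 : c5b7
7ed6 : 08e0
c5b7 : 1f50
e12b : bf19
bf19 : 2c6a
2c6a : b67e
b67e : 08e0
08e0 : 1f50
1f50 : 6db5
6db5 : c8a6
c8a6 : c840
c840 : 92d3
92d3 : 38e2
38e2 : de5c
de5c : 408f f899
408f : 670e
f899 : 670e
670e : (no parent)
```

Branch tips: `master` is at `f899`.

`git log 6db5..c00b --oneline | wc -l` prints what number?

8

Reachable from c00b: {08e0, 1f50, 38e2, 408f, 670e, 6db5, 7ed6, 827d, 92d3, c00b, c309, c5b7, c840, c8a6, cbd4, de5c, f899}.
Reachable from 6db5: {38e2, 408f, 670e, 6db5, 92d3, c840, c8a6, de5c, f899}.
In c00b's history but not 6db5's: {08e0, 1f50, 7ed6, 827d, c00b, c309, c5b7, cbd4} — 8 commits.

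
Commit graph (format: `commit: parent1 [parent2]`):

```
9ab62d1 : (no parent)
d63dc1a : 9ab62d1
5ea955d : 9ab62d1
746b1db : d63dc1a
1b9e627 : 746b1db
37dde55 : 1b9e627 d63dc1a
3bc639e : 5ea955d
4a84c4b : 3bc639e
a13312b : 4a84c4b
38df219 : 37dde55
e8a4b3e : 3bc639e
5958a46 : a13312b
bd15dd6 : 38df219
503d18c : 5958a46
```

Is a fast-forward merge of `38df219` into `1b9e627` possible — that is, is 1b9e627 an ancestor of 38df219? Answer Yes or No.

Yes

A fast-forward from 1b9e627 to 38df219 is possible iff 1b9e627 is an ancestor of 38df219.
Ancestors of 38df219: {1b9e627, 37dde55, 38df219, 746b1db, 9ab62d1, d63dc1a}.
1b9e627 is among them, so fast-forward is possible.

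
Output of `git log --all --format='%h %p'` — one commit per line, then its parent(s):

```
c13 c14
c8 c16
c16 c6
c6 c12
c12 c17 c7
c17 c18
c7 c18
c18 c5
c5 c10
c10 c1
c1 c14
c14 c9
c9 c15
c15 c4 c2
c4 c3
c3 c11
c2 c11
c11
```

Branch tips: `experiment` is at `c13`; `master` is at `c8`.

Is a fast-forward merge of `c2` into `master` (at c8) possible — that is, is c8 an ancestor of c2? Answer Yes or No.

A fast-forward from c8 to c2 is possible iff c8 is an ancestor of c2.
Ancestors of c2: {c11, c2}.
c8 is not among them, so fast-forward is not possible.

No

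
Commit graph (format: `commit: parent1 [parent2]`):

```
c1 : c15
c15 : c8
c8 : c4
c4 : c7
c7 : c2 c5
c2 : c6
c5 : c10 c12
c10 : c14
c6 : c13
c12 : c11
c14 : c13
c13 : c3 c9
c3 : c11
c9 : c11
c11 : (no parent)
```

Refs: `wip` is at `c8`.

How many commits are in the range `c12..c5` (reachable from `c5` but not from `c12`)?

6

Reachable from c5: {c10, c11, c12, c13, c14, c3, c5, c9}.
Reachable from c12: {c11, c12}.
In c5's history but not c12's: {c10, c13, c14, c3, c5, c9} — 6 commits.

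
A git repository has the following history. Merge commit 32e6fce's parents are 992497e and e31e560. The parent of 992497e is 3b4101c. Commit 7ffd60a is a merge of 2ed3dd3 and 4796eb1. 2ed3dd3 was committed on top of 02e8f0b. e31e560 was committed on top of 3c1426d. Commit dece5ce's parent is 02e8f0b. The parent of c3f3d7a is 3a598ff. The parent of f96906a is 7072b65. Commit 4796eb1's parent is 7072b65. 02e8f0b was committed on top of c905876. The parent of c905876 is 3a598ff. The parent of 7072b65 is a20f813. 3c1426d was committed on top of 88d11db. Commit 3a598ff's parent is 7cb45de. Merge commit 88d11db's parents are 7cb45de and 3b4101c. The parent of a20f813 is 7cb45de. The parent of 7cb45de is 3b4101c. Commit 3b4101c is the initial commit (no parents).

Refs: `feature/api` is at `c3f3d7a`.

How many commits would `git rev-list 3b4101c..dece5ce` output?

Reachable from dece5ce: {02e8f0b, 3a598ff, 3b4101c, 7cb45de, c905876, dece5ce}.
Reachable from 3b4101c: {3b4101c}.
In dece5ce's history but not 3b4101c's: {02e8f0b, 3a598ff, 7cb45de, c905876, dece5ce} — 5 commits.

5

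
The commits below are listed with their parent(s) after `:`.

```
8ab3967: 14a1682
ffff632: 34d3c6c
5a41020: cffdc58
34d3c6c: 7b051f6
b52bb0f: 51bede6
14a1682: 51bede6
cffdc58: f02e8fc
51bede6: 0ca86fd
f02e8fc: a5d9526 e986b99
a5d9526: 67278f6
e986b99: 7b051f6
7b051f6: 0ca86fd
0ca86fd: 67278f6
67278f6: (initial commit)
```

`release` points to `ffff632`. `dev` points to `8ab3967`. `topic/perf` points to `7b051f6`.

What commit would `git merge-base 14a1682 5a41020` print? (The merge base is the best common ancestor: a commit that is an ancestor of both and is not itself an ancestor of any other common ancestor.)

0ca86fd

Ancestors of 14a1682: {0ca86fd, 14a1682, 51bede6, 67278f6}.
Ancestors of 5a41020: {0ca86fd, 5a41020, 67278f6, 7b051f6, a5d9526, cffdc58, e986b99, f02e8fc}.
Common ancestors: {0ca86fd, 67278f6}.
Among these, 0ca86fd is not an ancestor of any other common ancestor — it is the merge base.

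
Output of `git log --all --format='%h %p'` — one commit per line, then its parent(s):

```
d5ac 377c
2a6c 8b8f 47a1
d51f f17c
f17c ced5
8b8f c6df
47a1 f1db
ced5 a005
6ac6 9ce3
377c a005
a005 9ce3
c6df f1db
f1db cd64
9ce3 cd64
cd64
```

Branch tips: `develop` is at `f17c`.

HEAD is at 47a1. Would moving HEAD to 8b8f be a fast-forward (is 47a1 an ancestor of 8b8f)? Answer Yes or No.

No

A fast-forward from 47a1 to 8b8f is possible iff 47a1 is an ancestor of 8b8f.
Ancestors of 8b8f: {8b8f, c6df, cd64, f1db}.
47a1 is not among them, so fast-forward is not possible.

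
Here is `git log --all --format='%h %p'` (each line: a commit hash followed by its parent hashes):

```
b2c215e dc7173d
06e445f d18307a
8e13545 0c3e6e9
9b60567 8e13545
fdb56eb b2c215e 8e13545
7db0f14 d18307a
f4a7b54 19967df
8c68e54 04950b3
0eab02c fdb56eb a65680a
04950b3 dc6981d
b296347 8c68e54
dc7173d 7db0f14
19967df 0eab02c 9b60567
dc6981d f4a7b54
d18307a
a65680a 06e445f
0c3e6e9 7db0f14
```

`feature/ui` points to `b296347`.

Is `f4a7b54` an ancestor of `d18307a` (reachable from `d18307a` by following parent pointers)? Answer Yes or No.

Ancestors of d18307a: {d18307a}.
f4a7b54 is not in that set, so it is not an ancestor of d18307a.

No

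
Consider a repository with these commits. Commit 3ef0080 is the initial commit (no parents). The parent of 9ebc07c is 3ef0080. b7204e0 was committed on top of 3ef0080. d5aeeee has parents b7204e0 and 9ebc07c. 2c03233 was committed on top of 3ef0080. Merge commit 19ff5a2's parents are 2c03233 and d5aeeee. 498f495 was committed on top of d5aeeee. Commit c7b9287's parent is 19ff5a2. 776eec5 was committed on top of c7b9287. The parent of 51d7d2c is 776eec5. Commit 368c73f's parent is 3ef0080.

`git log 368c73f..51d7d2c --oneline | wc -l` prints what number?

8

Reachable from 51d7d2c: {19ff5a2, 2c03233, 3ef0080, 51d7d2c, 776eec5, 9ebc07c, b7204e0, c7b9287, d5aeeee}.
Reachable from 368c73f: {368c73f, 3ef0080}.
In 51d7d2c's history but not 368c73f's: {19ff5a2, 2c03233, 51d7d2c, 776eec5, 9ebc07c, b7204e0, c7b9287, d5aeeee} — 8 commits.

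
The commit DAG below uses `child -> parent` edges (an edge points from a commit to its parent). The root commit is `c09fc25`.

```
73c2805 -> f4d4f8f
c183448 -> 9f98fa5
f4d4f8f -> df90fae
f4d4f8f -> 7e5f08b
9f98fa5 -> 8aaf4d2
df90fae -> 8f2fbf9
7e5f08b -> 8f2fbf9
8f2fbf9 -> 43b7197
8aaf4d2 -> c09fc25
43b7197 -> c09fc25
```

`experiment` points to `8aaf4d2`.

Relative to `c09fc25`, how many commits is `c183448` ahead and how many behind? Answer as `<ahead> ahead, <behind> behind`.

3 ahead, 0 behind

Reachable from c183448: {8aaf4d2, 9f98fa5, c09fc25, c183448}.
Reachable from c09fc25: {c09fc25}.
Only in c183448's history (ahead): {8aaf4d2, 9f98fa5, c183448} — 3.
Only in c09fc25's history (behind): {} — 0.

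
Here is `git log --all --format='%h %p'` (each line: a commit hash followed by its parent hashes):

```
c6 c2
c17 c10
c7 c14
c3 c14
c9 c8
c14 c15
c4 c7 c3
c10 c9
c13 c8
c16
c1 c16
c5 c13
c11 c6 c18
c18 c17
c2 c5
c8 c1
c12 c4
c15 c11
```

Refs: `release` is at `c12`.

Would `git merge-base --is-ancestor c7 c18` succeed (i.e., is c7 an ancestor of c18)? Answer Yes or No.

Ancestors of c18: {c1, c10, c16, c17, c18, c8, c9}.
c7 is not in that set, so it is not an ancestor of c18.

No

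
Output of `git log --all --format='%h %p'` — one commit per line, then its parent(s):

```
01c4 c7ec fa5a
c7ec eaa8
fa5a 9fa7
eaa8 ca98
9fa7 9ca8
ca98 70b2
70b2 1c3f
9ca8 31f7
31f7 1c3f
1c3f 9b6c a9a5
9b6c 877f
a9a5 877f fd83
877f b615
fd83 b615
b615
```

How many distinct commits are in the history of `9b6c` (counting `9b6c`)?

3

Walking parent pointers from 9b6c: reachable set = {877f, 9b6c, b615}.
That is 3 commits.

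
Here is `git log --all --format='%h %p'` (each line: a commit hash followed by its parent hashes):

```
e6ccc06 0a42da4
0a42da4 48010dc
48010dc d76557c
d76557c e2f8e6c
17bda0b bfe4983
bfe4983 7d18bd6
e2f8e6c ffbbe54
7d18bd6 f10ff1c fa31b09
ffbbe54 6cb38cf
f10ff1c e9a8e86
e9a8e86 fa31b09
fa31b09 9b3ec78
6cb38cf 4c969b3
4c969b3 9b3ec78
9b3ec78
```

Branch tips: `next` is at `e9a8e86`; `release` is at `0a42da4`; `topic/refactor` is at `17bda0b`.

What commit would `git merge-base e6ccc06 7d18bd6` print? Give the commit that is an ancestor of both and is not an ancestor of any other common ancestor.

Ancestors of e6ccc06: {0a42da4, 48010dc, 4c969b3, 6cb38cf, 9b3ec78, d76557c, e2f8e6c, e6ccc06, ffbbe54}.
Ancestors of 7d18bd6: {7d18bd6, 9b3ec78, e9a8e86, f10ff1c, fa31b09}.
Common ancestors: {9b3ec78}.
The only common ancestor is 9b3ec78, so it is the merge base.

9b3ec78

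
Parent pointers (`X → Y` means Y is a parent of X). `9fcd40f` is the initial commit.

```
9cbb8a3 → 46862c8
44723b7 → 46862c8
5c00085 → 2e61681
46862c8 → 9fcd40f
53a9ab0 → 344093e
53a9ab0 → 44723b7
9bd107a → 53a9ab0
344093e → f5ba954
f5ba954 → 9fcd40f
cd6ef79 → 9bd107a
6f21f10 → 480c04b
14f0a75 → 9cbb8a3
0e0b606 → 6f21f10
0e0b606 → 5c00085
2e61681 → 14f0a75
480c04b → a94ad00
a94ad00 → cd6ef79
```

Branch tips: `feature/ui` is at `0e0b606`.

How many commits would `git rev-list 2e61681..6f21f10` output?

Reachable from 6f21f10: {344093e, 44723b7, 46862c8, 480c04b, 53a9ab0, 6f21f10, 9bd107a, 9fcd40f, a94ad00, cd6ef79, f5ba954}.
Reachable from 2e61681: {14f0a75, 2e61681, 46862c8, 9cbb8a3, 9fcd40f}.
In 6f21f10's history but not 2e61681's: {344093e, 44723b7, 480c04b, 53a9ab0, 6f21f10, 9bd107a, a94ad00, cd6ef79, f5ba954} — 9 commits.

9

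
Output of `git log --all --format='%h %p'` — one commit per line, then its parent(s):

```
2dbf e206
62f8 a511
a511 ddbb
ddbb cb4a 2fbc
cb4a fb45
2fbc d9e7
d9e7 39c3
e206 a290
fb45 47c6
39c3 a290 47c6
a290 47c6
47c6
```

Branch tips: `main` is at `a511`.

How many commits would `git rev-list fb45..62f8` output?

Reachable from 62f8: {2fbc, 39c3, 47c6, 62f8, a290, a511, cb4a, d9e7, ddbb, fb45}.
Reachable from fb45: {47c6, fb45}.
In 62f8's history but not fb45's: {2fbc, 39c3, 62f8, a290, a511, cb4a, d9e7, ddbb} — 8 commits.

8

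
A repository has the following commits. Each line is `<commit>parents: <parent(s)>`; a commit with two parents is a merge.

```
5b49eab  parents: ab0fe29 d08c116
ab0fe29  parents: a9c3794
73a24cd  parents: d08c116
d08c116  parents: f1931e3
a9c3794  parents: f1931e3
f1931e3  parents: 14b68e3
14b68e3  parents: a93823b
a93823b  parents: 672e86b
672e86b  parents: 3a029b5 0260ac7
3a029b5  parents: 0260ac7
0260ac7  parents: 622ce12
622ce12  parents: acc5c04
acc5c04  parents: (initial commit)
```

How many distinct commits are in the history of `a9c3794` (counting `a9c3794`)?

Walking parent pointers from a9c3794: reachable set = {0260ac7, 14b68e3, 3a029b5, 622ce12, 672e86b, a93823b, a9c3794, acc5c04, f1931e3}.
That is 9 commits.

9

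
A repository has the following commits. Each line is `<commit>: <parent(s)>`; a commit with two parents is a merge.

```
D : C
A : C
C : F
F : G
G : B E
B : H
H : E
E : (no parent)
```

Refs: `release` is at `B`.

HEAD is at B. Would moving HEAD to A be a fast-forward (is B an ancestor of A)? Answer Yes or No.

Yes

A fast-forward from B to A is possible iff B is an ancestor of A.
Ancestors of A: {A, B, C, E, F, G, H}.
B is among them, so fast-forward is possible.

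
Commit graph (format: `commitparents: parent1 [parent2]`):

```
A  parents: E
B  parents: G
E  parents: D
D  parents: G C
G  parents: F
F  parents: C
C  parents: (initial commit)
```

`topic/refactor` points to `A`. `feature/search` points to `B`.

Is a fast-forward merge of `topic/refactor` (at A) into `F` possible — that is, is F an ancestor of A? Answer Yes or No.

A fast-forward from F to A is possible iff F is an ancestor of A.
Ancestors of A: {A, C, D, E, F, G}.
F is among them, so fast-forward is possible.

Yes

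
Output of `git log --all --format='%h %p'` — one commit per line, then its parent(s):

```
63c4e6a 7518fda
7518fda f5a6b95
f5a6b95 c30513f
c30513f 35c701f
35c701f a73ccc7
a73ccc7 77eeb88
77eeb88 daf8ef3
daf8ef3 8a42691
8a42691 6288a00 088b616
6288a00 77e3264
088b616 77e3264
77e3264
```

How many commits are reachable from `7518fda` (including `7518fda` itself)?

Walking parent pointers from 7518fda: reachable set = {088b616, 35c701f, 6288a00, 7518fda, 77e3264, 77eeb88, 8a42691, a73ccc7, c30513f, daf8ef3, f5a6b95}.
That is 11 commits.

11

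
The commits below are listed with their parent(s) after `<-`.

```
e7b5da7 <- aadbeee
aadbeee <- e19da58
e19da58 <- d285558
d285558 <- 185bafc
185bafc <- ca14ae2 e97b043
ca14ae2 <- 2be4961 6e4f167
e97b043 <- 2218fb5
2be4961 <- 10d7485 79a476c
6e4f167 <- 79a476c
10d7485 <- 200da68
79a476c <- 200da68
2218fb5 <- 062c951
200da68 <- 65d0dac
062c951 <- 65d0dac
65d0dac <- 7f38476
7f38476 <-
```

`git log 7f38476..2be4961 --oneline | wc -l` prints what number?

5

Reachable from 2be4961: {10d7485, 200da68, 2be4961, 65d0dac, 79a476c, 7f38476}.
Reachable from 7f38476: {7f38476}.
In 2be4961's history but not 7f38476's: {10d7485, 200da68, 2be4961, 65d0dac, 79a476c} — 5 commits.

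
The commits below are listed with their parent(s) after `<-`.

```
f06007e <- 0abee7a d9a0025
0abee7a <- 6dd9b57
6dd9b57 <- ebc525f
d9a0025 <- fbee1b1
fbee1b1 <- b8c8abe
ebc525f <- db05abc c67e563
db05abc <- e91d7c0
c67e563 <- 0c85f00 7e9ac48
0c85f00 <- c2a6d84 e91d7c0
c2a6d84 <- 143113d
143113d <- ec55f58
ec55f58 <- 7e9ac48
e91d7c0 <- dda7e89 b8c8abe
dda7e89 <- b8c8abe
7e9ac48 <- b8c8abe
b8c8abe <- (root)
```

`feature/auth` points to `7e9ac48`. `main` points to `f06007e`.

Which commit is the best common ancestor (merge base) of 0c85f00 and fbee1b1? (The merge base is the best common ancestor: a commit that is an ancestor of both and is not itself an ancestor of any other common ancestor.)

b8c8abe

Ancestors of 0c85f00: {0c85f00, 143113d, 7e9ac48, b8c8abe, c2a6d84, dda7e89, e91d7c0, ec55f58}.
Ancestors of fbee1b1: {b8c8abe, fbee1b1}.
Common ancestors: {b8c8abe}.
The only common ancestor is b8c8abe, so it is the merge base.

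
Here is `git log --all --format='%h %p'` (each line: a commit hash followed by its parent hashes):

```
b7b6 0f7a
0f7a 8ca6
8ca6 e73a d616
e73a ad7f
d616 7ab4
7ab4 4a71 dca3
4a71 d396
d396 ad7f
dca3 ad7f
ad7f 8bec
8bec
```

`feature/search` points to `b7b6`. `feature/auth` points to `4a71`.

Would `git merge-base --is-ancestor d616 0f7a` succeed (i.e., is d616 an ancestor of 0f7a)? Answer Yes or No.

Ancestors of 0f7a (commits reachable by following parents): {0f7a, 4a71, 7ab4, 8bec, 8ca6, ad7f, d396, d616, dca3, e73a}.
d616 is in that set, so it is an ancestor of 0f7a.

Yes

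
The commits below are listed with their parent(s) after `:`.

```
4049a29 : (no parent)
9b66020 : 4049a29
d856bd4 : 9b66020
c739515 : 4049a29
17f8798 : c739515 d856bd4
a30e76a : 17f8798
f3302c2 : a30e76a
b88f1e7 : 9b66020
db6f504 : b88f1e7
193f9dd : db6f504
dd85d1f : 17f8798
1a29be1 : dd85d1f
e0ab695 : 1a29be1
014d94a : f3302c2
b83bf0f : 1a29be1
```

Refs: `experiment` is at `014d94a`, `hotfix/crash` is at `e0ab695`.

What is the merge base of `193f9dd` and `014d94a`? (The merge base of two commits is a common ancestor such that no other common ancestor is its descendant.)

9b66020

Ancestors of 193f9dd: {193f9dd, 4049a29, 9b66020, b88f1e7, db6f504}.
Ancestors of 014d94a: {014d94a, 17f8798, 4049a29, 9b66020, a30e76a, c739515, d856bd4, f3302c2}.
Common ancestors: {4049a29, 9b66020}.
Among these, 9b66020 is not an ancestor of any other common ancestor — it is the merge base.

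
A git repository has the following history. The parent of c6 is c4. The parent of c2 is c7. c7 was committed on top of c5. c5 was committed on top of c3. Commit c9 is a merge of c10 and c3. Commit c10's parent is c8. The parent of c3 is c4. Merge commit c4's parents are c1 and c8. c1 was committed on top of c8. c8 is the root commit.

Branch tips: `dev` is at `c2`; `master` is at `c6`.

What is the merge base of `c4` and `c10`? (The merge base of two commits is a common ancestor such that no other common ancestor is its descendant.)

c8

Ancestors of c4: {c1, c4, c8}.
Ancestors of c10: {c10, c8}.
Common ancestors: {c8}.
The only common ancestor is c8, so it is the merge base.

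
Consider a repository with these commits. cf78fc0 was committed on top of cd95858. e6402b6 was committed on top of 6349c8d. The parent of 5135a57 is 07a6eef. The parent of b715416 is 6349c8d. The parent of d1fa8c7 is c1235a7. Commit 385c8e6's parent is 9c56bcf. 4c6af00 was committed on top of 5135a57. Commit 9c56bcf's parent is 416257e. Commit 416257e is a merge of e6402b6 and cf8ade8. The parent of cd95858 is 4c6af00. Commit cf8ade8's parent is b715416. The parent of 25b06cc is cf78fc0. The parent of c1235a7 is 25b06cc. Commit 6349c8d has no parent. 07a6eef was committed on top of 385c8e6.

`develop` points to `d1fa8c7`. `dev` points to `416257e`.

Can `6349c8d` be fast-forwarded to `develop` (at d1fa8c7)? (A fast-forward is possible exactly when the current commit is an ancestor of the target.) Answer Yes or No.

A fast-forward from 6349c8d to d1fa8c7 is possible iff 6349c8d is an ancestor of d1fa8c7.
Ancestors of d1fa8c7: {07a6eef, 25b06cc, 385c8e6, 416257e, 4c6af00, 5135a57, 6349c8d, 9c56bcf, b715416, c1235a7, cd95858, cf78fc0, cf8ade8, d1fa8c7, e6402b6}.
6349c8d is among them, so fast-forward is possible.

Yes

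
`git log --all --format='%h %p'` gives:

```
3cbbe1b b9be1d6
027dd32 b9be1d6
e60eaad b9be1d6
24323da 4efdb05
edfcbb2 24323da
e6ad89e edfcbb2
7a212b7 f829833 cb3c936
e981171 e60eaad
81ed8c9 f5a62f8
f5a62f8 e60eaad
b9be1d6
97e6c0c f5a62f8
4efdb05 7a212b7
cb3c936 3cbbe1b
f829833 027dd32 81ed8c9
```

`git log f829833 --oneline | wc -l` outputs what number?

Walking parent pointers from f829833: reachable set = {027dd32, 81ed8c9, b9be1d6, e60eaad, f5a62f8, f829833}.
That is 6 commits.

6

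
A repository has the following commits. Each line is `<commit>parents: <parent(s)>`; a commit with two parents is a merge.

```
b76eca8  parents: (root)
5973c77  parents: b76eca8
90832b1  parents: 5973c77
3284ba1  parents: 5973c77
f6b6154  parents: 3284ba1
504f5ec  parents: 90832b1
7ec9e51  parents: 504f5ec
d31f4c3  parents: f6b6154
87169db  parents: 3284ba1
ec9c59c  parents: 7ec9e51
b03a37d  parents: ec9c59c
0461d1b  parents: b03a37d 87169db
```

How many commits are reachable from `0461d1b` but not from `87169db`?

Reachable from 0461d1b: {0461d1b, 3284ba1, 504f5ec, 5973c77, 7ec9e51, 87169db, 90832b1, b03a37d, b76eca8, ec9c59c}.
Reachable from 87169db: {3284ba1, 5973c77, 87169db, b76eca8}.
In 0461d1b's history but not 87169db's: {0461d1b, 504f5ec, 7ec9e51, 90832b1, b03a37d, ec9c59c} — 6 commits.

6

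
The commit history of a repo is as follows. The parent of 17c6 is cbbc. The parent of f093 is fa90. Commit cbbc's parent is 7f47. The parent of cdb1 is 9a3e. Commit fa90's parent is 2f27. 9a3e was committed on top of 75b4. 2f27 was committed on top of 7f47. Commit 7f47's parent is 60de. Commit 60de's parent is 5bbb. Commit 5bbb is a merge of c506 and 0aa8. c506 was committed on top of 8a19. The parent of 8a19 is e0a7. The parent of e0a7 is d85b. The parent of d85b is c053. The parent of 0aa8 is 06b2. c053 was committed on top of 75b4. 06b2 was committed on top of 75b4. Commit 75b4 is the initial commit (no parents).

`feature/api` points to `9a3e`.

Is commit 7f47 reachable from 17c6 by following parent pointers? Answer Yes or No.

Yes

Ancestors of 17c6 (commits reachable by following parents): {06b2, 0aa8, 17c6, 5bbb, 60de, 75b4, 7f47, 8a19, c053, c506, cbbc, d85b, e0a7}.
7f47 is in that set, so it is an ancestor of 17c6.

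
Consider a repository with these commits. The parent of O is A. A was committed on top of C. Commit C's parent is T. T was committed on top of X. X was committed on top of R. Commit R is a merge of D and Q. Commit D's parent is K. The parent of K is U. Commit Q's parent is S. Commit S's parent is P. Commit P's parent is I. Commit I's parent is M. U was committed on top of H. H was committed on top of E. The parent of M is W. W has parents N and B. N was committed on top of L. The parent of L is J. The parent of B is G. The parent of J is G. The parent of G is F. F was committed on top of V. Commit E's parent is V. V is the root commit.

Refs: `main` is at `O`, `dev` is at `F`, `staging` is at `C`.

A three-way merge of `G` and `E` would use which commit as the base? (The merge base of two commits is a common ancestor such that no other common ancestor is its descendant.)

V

Ancestors of G: {F, G, V}.
Ancestors of E: {E, V}.
Common ancestors: {V}.
The only common ancestor is V, so it is the merge base.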